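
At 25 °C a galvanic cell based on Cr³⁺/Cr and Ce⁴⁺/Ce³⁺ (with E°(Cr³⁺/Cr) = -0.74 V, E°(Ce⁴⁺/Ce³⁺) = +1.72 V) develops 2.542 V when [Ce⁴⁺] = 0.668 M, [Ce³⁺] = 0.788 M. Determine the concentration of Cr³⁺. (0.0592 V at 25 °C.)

From the Nernst equation, log Q = n(E° − E)/0.0592 = 3(2.46 − 2.542)/0.0592 = -4.155, so Q = 6.99 × 10^-5.
With Q = [Cr³⁺]·[Ce³⁺]^3/[Ce⁴⁺]^3 and the known concentrations, [Cr³⁺] in the numerator gives [Cr³⁺] = 4.3 × 10^-5 M.

4.3 × 10^-5 M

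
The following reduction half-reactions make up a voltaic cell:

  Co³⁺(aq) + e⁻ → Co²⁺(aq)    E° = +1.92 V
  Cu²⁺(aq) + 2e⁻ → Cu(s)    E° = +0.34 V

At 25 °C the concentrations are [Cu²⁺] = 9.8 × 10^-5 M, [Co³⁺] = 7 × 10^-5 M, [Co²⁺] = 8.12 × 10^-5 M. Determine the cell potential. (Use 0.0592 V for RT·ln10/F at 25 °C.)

The Co³⁺/Co²⁺ couple has the higher reduction potential and acts as the cathode, so E°_cell = +1.92 − (+0.34) = 1.58 V.
Balancing electrons gives n = 2; the reaction quotient is Q = [Cu²⁺]·[Co²⁺]^2/[Co³⁺]^2 = 1.32 × 10^-4.
At 25 °C, E = E° − (0.0592/n) log Q = 1.58 − (0.0592/2)(-3.880) = 1.580 + 0.115 = 1.695 V.

1.69 V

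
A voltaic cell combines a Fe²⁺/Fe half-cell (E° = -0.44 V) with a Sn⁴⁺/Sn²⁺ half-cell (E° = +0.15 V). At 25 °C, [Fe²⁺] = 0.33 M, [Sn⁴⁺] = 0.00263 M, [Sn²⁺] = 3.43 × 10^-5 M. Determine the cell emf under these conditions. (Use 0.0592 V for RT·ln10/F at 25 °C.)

The Sn⁴⁺/Sn²⁺ couple has the higher reduction potential and acts as the cathode, so E°_cell = +0.15 − (-0.44) = 0.59 V.
Balancing electrons gives n = 2; the reaction quotient is Q = [Fe²⁺]·[Sn²⁺]/[Sn⁴⁺] = 0.00430.
At 25 °C, E = E° − (0.0592/n) log Q = 0.59 − (0.0592/2)(-2.366) = 0.590 + 0.070 = 0.660 V.

0.660 V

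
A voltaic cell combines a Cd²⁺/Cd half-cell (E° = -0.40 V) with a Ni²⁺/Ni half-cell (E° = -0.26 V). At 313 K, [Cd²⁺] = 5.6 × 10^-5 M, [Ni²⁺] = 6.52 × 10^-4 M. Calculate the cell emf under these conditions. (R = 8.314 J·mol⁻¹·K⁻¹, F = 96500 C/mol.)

The Ni²⁺/Ni couple has the higher reduction potential and acts as the cathode, so E°_cell = -0.26 − (-0.40) = 0.14 V.
Balancing electrons gives n = 2; the reaction quotient is Q = [Cd²⁺]/[Ni²⁺] = 0.0859.
E = E° − (RT/nF) ln Q = 0.14 − (8.314×313)/(2×96500) × (-2.455) = 0.140 + 0.033 = 0.173 V.

0.173 V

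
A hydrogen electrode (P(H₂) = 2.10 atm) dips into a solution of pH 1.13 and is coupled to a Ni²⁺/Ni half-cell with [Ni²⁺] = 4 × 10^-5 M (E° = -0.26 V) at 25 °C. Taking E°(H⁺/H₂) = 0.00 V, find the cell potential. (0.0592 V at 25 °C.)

0.31 V

The hydrogen couple is the cathode, so E°_cell = 0.26 V; n = 2.
[H⁺] = 10^(−1.13) = 0.074 M, and Q = [Ni²⁺]·P(H₂) / [H⁺]^2 = 0.0153.
E = E° − (0.0592/2) log Q = 0.26 − (0.0592/2)(-1.816) = 0.314 V.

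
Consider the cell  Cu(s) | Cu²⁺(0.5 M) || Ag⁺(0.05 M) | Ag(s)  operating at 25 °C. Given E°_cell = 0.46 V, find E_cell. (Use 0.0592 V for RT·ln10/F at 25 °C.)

Balancing electrons gives n = 2; the reaction quotient is Q = [Cu²⁺]/[Ag⁺]^2 = 200.
At 25 °C, E = E° − (0.0592/n) log Q = 0.46 − (0.0592/2)(2.301) = 0.460 − 0.068 = 0.392 V.

0.392 V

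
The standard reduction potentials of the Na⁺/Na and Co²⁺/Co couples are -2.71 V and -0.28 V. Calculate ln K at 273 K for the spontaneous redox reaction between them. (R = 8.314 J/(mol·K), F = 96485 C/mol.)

E°_cell = -0.28 − (-2.71) = 2.43 V, with n = 2 electrons transferred.
At equilibrium E = 0, so the Nernst equation gives ln K = nFE°/RT = (2)(96485)(2.43)/((8.314)(273)) = 206.60.

ln K = 206.6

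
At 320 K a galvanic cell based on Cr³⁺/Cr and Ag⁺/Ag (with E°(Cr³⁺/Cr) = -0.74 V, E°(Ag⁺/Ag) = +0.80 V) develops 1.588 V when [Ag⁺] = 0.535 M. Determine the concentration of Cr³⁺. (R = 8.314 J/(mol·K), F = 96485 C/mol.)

From the Nernst equation, ln Q = nF(E° − E)/RT = 3×96485×(1.54 − 1.588)/(8.314×320) = -5.222, so Q = 0.00539.
With Q = [Cr³⁺]/[Ag⁺]^3 and the known concentrations, [Cr³⁺] in the numerator gives [Cr³⁺] = 8.3 × 10^-4 M.

8.3 × 10^-4 M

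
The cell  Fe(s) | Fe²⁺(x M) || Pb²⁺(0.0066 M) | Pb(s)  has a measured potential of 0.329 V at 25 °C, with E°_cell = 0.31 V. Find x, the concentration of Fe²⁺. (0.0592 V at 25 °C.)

0.0015 M

From the Nernst equation, log Q = n(E° − E)/0.0592 = 2(0.31 − 0.329)/0.0592 = -0.642, so Q = 0.228.
With Q = [Fe²⁺]/[Pb²⁺] and the known concentrations, [Fe²⁺] in the numerator gives [Fe²⁺] = 0.0015 M.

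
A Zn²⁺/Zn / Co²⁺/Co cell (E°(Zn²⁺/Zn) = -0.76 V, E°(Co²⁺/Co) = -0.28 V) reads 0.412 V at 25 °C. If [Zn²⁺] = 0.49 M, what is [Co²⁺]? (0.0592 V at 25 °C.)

From the Nernst equation, log Q = n(E° − E)/0.0592 = 2(0.48 − 0.412)/0.0592 = 2.297, so Q = 198.
With Q = [Zn²⁺]/[Co²⁺] and the known concentrations, [Co²⁺] in the denominator gives [Co²⁺] = 0.0025 M.

0.0025 M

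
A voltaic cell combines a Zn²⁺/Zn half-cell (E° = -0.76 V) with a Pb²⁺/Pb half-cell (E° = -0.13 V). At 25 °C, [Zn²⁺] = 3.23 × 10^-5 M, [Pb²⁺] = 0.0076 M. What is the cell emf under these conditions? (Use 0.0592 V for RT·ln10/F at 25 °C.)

The Pb²⁺/Pb couple has the higher reduction potential and acts as the cathode, so E°_cell = -0.13 − (-0.76) = 0.63 V.
Balancing electrons gives n = 2; the reaction quotient is Q = [Zn²⁺]/[Pb²⁺] = 0.00425.
At 25 °C, E = E° − (0.0592/n) log Q = 0.63 − (0.0592/2)(-2.372) = 0.630 + 0.070 = 0.700 V.

0.700 V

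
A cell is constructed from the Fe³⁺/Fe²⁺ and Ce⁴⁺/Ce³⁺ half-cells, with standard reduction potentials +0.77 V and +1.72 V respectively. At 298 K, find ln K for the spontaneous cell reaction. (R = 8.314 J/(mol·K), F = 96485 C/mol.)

ln K = 37.0

E°_cell = +1.72 − (+0.77) = 0.95 V, with n = 1 electron transferred.
At equilibrium E = 0, so the Nernst equation gives ln K = nFE°/RT = (1)(96485)(0.95)/((8.314)(298)) = 37.00.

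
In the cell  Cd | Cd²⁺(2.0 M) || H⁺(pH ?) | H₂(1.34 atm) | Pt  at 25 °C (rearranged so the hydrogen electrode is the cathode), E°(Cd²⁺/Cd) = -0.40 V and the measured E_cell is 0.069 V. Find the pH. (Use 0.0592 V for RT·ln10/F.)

E°_cell = 0.40 V and n = 2.
log Q = n(E° − E)/0.0592 = 2×(0.40 − 0.069)/0.0592 = 11.182.
With Q = [Cd²⁺]·P(H₂) / [H⁺]^2, solving for [H⁺] gives log[H⁺] = -5.377, so pH = 5.38.

pH = 5.38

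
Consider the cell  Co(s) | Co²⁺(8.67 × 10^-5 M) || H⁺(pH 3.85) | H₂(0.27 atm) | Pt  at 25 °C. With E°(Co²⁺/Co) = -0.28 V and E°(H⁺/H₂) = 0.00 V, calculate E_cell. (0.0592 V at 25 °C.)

The hydrogen couple is the cathode, so E°_cell = 0.28 V; n = 2.
[H⁺] = 10^(−3.85) = 1.4 × 10^-4 M, and Q = [Co²⁺]·P(H₂) / [H⁺]^2 = 1170.
E = E° − (0.0592/2) log Q = 0.28 − (0.0592/2)(3.069) = 0.189 V.

0.19 V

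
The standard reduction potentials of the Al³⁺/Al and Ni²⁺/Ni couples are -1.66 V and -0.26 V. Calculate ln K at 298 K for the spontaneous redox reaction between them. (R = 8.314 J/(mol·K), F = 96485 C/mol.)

ln K = 327.1

E°_cell = -0.26 − (-1.66) = 1.40 V, with n = 6 electrons transferred.
At equilibrium E = 0, so the Nernst equation gives ln K = nFE°/RT = (6)(96485)(1.40)/((8.314)(298)) = 327.12.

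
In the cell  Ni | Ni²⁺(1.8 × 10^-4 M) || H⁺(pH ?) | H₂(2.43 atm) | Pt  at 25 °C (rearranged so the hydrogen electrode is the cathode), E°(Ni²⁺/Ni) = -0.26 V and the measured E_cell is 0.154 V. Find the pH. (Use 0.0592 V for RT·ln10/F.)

pH = 3.47

E°_cell = 0.26 V and n = 2.
log Q = n(E° − E)/0.0592 = 2×(0.26 − 0.154)/0.0592 = 3.581.
With Q = [Ni²⁺]·P(H₂) / [H⁺]^2, solving for [H⁺] gives log[H⁺] = -3.470, so pH = 3.47.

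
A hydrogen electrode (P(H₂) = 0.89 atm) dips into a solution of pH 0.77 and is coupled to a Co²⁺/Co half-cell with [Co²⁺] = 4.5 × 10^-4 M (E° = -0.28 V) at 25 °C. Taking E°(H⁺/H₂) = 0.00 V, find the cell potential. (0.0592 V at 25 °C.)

The hydrogen couple is the cathode, so E°_cell = 0.28 V; n = 2.
[H⁺] = 10^(−0.77) = 0.17 M, and Q = [Co²⁺]·P(H₂) / [H⁺]^2 = 0.0139.
E = E° − (0.0592/2) log Q = 0.28 − (0.0592/2)(-1.857) = 0.335 V.

0.33 V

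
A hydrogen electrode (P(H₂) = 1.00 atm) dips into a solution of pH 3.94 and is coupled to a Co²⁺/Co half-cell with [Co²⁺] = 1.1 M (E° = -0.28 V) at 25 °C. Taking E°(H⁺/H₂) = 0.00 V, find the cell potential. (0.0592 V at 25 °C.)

The hydrogen couple is the cathode, so E°_cell = 0.28 V; n = 2.
[H⁺] = 10^(−3.94) = 1.1 × 10^-4 M, and Q = [Co²⁺]·P(H₂) / [H⁺]^2 = 8.34 × 10^7.
E = E° − (0.0592/2) log Q = 0.28 − (0.0592/2)(7.921) = 0.046 V.

0.046 V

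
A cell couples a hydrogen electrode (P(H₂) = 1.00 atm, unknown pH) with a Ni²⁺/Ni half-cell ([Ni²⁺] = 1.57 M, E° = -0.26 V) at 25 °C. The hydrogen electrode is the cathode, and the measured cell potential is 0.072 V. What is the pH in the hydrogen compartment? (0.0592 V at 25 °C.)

pH = 3.08

E°_cell = 0.26 V and n = 2.
log Q = n(E° − E)/0.0592 = 2×(0.26 − 0.072)/0.0592 = 6.351.
With Q = [Ni²⁺]·P(H₂) / [H⁺]^2, solving for [H⁺] gives log[H⁺] = -3.078, so pH = 3.08.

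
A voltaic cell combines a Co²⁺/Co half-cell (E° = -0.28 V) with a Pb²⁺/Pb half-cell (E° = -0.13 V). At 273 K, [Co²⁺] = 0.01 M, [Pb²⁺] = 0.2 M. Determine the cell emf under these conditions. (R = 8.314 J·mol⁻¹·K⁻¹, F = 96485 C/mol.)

0.185 V

The Pb²⁺/Pb couple has the higher reduction potential and acts as the cathode, so E°_cell = -0.13 − (-0.28) = 0.15 V.
Balancing electrons gives n = 2; the reaction quotient is Q = [Co²⁺]/[Pb²⁺] = 0.0500.
E = E° − (RT/nF) ln Q = 0.15 − (8.314×273)/(2×96485) × (-2.996) = 0.150 + 0.035 = 0.185 V.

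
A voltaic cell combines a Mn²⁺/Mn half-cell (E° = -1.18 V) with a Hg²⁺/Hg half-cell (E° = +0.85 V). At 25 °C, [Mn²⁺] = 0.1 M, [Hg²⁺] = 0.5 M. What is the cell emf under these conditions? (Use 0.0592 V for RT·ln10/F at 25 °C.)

2.05 V

The Hg²⁺/Hg couple has the higher reduction potential and acts as the cathode, so E°_cell = +0.85 − (-1.18) = 2.03 V.
Balancing electrons gives n = 2; the reaction quotient is Q = [Mn²⁺]/[Hg²⁺] = 0.200.
At 25 °C, E = E° − (0.0592/n) log Q = 2.03 − (0.0592/2)(-0.699) = 2.030 + 0.021 = 2.051 V.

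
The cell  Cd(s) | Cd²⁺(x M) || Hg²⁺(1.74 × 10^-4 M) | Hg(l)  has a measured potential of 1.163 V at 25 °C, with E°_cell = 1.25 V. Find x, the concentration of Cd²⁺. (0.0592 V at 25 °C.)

From the Nernst equation, log Q = n(E° − E)/0.0592 = 2(1.25 − 1.163)/0.0592 = 2.939, so Q = 869.
With Q = [Cd²⁺]/[Hg²⁺] and the known concentrations, [Cd²⁺] in the numerator gives [Cd²⁺] = 0.15 M.

0.15 M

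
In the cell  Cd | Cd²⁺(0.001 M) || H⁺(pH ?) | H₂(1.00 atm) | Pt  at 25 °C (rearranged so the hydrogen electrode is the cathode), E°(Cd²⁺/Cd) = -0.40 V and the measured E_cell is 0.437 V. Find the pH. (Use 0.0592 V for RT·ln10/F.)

E°_cell = 0.40 V and n = 2.
log Q = n(E° − E)/0.0592 = 2×(0.40 − 0.437)/0.0592 = -1.250.
With Q = [Cd²⁺]·P(H₂) / [H⁺]^2, solving for [H⁺] gives log[H⁺] = -0.875, so pH = 0.88.

pH = 0.88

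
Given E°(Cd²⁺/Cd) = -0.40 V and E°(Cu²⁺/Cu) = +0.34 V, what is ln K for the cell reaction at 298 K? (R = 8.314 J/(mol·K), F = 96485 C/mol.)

ln K = 57.6

E°_cell = +0.34 − (-0.40) = 0.74 V, with n = 2 electrons transferred.
At equilibrium E = 0, so the Nernst equation gives ln K = nFE°/RT = (2)(96485)(0.74)/((8.314)(298)) = 57.64.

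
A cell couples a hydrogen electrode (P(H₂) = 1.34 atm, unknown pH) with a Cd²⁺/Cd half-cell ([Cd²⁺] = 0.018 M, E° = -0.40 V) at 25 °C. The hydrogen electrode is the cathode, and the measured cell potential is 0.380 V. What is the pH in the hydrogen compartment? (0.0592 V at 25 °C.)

pH = 1.15

E°_cell = 0.40 V and n = 2.
log Q = n(E° − E)/0.0592 = 2×(0.40 − 0.380)/0.0592 = 0.676.
With Q = [Cd²⁺]·P(H₂) / [H⁺]^2, solving for [H⁺] gives log[H⁺] = -1.147, so pH = 1.15.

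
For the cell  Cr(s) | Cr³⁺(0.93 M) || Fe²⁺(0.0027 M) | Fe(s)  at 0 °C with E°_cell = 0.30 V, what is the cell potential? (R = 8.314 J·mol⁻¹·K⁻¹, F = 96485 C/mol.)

Balancing electrons gives n = 6; the reaction quotient is Q = [Cr³⁺]^2/[Fe²⁺]^3 = 4.39 × 10^7.
E = E° − (RT/nF) ln Q = 0.30 − (8.314×273)/(6×96485) × (17.598) = 0.300 − 0.069 = 0.231 V.

0.231 V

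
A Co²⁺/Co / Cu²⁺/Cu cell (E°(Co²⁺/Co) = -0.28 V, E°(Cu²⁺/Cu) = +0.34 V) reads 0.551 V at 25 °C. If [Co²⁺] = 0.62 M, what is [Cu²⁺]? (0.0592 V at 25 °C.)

0.0029 M

From the Nernst equation, log Q = n(E° − E)/0.0592 = 2(0.62 − 0.551)/0.0592 = 2.331, so Q = 214.
With Q = [Co²⁺]/[Cu²⁺] and the known concentrations, [Cu²⁺] in the denominator gives [Cu²⁺] = 0.0029 M.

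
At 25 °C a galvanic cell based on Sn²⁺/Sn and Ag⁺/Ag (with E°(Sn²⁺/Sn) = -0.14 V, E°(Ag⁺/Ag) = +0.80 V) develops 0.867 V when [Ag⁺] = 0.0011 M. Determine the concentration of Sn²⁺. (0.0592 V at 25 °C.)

3.5 × 10^-4 M

From the Nernst equation, log Q = n(E° − E)/0.0592 = 2(0.94 − 0.867)/0.0592 = 2.466, so Q = 293.
With Q = [Sn²⁺]/[Ag⁺]^2 and the known concentrations, [Sn²⁺] in the numerator gives [Sn²⁺] = 3.5 × 10^-4 M.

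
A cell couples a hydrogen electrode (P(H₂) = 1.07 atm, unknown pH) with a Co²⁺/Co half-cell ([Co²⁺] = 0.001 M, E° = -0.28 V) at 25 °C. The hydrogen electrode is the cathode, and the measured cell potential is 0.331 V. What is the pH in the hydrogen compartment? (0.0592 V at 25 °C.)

pH = 0.62

E°_cell = 0.28 V and n = 2.
log Q = n(E° − E)/0.0592 = 2×(0.28 − 0.331)/0.0592 = -1.723.
With Q = [Co²⁺]·P(H₂) / [H⁺]^2, solving for [H⁺] gives log[H⁺] = -0.624, so pH = 0.62.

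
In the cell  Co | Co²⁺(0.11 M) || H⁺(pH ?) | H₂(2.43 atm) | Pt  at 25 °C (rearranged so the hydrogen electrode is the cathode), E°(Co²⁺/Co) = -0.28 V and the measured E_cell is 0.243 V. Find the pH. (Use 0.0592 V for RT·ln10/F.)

E°_cell = 0.28 V and n = 2.
log Q = n(E° − E)/0.0592 = 2×(0.28 − 0.243)/0.0592 = 1.250.
With Q = [Co²⁺]·P(H₂) / [H⁺]^2, solving for [H⁺] gives log[H⁺] = -0.912, so pH = 0.91.

pH = 0.91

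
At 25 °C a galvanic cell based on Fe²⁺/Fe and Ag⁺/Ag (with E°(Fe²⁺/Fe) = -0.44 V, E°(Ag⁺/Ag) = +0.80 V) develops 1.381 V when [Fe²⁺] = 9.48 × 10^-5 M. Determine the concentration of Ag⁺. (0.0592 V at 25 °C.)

From the Nernst equation, log Q = n(E° − E)/0.0592 = 2(1.24 − 1.381)/0.0592 = -4.764, so Q = 1.72 × 10^-5.
With Q = [Fe²⁺]/[Ag⁺]^2 and the known concentrations, [Ag⁺]^2 in the denominator gives [Ag⁺] = 2.3 M.

2.3 M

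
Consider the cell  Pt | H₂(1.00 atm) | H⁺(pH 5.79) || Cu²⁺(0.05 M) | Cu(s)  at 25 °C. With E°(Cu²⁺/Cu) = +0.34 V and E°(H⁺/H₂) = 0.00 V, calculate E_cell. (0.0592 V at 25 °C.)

0.64 V

The Cu²⁺/Cu couple is the cathode, so E°_cell = 0.34 V; n = 2.
[H⁺] = 10^(−5.79) = 1.6 × 10^-6 M, and Q = [H⁺]^2 / ([Cu²⁺]·P(H₂)) = 5.26 × 10^-11.
E = E° − (0.0592/2) log Q = 0.34 − (0.0592/2)(-10.279) = 0.644 V.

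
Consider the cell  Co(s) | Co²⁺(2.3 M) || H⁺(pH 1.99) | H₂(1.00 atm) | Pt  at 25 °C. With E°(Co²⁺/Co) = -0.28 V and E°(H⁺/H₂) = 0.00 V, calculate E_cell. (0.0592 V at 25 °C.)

The hydrogen couple is the cathode, so E°_cell = 0.28 V; n = 2.
[H⁺] = 10^(−1.99) = 0.010 M, and Q = [Co²⁺]·P(H₂) / [H⁺]^2 = 2.2 × 10^4.
E = E° − (0.0592/2) log Q = 0.28 − (0.0592/2)(4.342) = 0.151 V.

0.15 V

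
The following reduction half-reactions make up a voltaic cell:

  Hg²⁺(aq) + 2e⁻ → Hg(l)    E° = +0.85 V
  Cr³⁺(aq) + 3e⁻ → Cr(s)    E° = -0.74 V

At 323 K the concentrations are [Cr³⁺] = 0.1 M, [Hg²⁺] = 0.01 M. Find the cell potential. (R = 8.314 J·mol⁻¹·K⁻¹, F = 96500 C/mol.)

The Hg²⁺/Hg couple has the higher reduction potential and acts as the cathode, so E°_cell = +0.85 − (-0.74) = 1.59 V.
Balancing electrons gives n = 6; the reaction quotient is Q = [Cr³⁺]^2/[Hg²⁺]^3 = 1 × 10^4.
E = E° − (RT/nF) ln Q = 1.59 − (8.314×323)/(6×96500) × (9.210) = 1.590 − 0.043 = 1.547 V.

1.55 V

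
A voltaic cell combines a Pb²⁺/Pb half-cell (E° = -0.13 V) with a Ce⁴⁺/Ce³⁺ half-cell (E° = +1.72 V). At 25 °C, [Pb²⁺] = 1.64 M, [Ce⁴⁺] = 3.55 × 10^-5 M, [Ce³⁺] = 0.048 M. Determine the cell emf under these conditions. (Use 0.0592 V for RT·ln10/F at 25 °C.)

1.66 V

The Ce⁴⁺/Ce³⁺ couple has the higher reduction potential and acts as the cathode, so E°_cell = +1.72 − (-0.13) = 1.85 V.
Balancing electrons gives n = 2; the reaction quotient is Q = [Pb²⁺]·[Ce³⁺]^2/[Ce⁴⁺]^2 = 3 × 10^6.
At 25 °C, E = E° − (0.0592/n) log Q = 1.85 − (0.0592/2)(6.477) = 1.850 − 0.192 = 1.658 V.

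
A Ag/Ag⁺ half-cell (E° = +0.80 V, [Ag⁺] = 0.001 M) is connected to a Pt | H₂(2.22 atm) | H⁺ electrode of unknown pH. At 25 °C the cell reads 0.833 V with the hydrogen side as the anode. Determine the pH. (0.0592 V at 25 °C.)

E°_cell = 0.80 V and n = 2.
log Q = n(E° − E)/0.0592 = 2×(0.80 − 0.833)/0.0592 = -1.115.
With Q = [H⁺]^2 / ([Ag⁺]^2·P(H₂)), solving for [H⁺] gives log[H⁺] = -3.384, so pH = 3.38.

pH = 3.38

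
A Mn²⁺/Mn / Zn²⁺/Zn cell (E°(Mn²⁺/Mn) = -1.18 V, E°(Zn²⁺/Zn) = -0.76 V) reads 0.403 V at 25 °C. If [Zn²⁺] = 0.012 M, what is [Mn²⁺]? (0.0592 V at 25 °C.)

0.045 M

From the Nernst equation, log Q = n(E° − E)/0.0592 = 2(0.42 − 0.403)/0.0592 = 0.574, so Q = 3.75.
With Q = [Mn²⁺]/[Zn²⁺] and the known concentrations, [Mn²⁺] in the numerator gives [Mn²⁺] = 0.045 M.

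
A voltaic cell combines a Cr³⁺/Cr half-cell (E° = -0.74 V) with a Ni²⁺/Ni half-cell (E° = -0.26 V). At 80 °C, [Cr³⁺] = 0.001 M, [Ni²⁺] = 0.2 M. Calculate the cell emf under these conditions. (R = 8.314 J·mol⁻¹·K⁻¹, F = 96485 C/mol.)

0.526 V

The Ni²⁺/Ni couple has the higher reduction potential and acts as the cathode, so E°_cell = -0.26 − (-0.74) = 0.48 V.
Balancing electrons gives n = 6; the reaction quotient is Q = [Cr³⁺]^2/[Ni²⁺]^3 = 1.25 × 10^-4.
E = E° − (RT/nF) ln Q = 0.48 − (8.314×353)/(6×96485) × (-8.987) = 0.480 + 0.046 = 0.526 V.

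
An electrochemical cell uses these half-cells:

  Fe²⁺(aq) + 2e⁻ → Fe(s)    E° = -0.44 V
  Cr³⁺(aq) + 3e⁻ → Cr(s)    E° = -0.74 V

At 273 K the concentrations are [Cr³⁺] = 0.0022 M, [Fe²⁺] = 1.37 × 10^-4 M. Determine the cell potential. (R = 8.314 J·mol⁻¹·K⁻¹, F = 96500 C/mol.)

0.243 V

The Fe²⁺/Fe couple has the higher reduction potential and acts as the cathode, so E°_cell = -0.44 − (-0.74) = 0.30 V.
Balancing electrons gives n = 6; the reaction quotient is Q = [Cr³⁺]^2/[Fe²⁺]^3 = 1.88 × 10^6.
E = E° − (RT/nF) ln Q = 0.30 − (8.314×273)/(6×96500) × (14.448) = 0.300 − 0.057 = 0.243 V.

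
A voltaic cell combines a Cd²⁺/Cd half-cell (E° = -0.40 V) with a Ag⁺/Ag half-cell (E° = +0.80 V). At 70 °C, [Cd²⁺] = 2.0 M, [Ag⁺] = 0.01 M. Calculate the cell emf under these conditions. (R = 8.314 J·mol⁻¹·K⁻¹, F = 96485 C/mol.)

The Ag⁺/Ag couple has the higher reduction potential and acts as the cathode, so E°_cell = +0.80 − (-0.40) = 1.20 V.
Balancing electrons gives n = 2; the reaction quotient is Q = [Cd²⁺]/[Ag⁺]^2 = 2 × 10^4.
E = E° − (RT/nF) ln Q = 1.20 − (8.314×343)/(2×96485) × (9.903) = 1.200 − 0.146 = 1.054 V.

1.05 V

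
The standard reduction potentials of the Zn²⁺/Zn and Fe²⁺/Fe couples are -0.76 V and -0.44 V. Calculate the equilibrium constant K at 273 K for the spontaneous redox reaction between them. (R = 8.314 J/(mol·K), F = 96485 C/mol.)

E°_cell = -0.44 − (-0.76) = 0.32 V, with n = 2 electrons transferred.
At equilibrium E = 0, so the Nernst equation gives ln K = nFE°/RT = (2)(96485)(0.32)/((8.314)(273)) = 27.21.
K = e^27.21 = 6.5 × 10^11.

6.5 × 10^11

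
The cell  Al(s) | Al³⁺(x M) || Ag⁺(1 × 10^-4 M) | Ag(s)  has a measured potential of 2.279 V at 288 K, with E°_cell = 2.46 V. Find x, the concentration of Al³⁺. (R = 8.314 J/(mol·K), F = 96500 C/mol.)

0.0032 M

From the Nernst equation, ln Q = nF(E° − E)/RT = 3×96500×(2.46 − 2.279)/(8.314×288) = 21.884, so Q = 3.19 × 10^9.
With Q = [Al³⁺]/[Ag⁺]^3 and the known concentrations, [Al³⁺] in the numerator gives [Al³⁺] = 0.0032 M.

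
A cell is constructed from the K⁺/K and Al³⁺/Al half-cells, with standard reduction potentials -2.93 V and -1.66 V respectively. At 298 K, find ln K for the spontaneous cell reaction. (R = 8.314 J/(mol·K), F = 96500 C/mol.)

E°_cell = -1.66 − (-2.93) = 1.27 V, with n = 3 electrons transferred.
At equilibrium E = 0, so the Nernst equation gives ln K = nFE°/RT = (3)(96500)(1.27)/((8.314)(298)) = 148.40.

ln K = 148.4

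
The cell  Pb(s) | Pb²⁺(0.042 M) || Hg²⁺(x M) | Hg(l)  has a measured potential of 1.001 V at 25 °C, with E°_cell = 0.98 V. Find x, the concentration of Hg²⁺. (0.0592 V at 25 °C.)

0.22 M

From the Nernst equation, log Q = n(E° − E)/0.0592 = 2(0.98 − 1.001)/0.0592 = -0.709, so Q = 0.195.
With Q = [Pb²⁺]/[Hg²⁺] and the known concentrations, [Hg²⁺] in the denominator gives [Hg²⁺] = 0.22 M.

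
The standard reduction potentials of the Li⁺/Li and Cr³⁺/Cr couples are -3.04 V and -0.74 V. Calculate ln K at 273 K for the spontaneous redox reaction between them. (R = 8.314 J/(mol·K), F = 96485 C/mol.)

ln K = 293.3

E°_cell = -0.74 − (-3.04) = 2.30 V, with n = 3 electrons transferred.
At equilibrium E = 0, so the Nernst equation gives ln K = nFE°/RT = (3)(96485)(2.30)/((8.314)(273)) = 293.32.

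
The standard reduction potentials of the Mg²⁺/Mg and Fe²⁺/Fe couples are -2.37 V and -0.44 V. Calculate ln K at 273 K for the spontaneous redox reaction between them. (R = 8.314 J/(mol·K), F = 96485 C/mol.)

ln K = 164.1

E°_cell = -0.44 − (-2.37) = 1.93 V, with n = 2 electrons transferred.
At equilibrium E = 0, so the Nernst equation gives ln K = nFE°/RT = (2)(96485)(1.93)/((8.314)(273)) = 164.09.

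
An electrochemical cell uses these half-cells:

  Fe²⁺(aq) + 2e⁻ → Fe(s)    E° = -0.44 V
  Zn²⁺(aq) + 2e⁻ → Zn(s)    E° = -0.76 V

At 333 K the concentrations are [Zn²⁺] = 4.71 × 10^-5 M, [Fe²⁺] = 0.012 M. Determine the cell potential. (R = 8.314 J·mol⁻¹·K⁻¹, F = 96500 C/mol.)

The Fe²⁺/Fe couple has the higher reduction potential and acts as the cathode, so E°_cell = -0.44 − (-0.76) = 0.32 V.
Balancing electrons gives n = 2; the reaction quotient is Q = [Zn²⁺]/[Fe²⁺] = 0.00392.
E = E° − (RT/nF) ln Q = 0.32 − (8.314×333)/(2×96500) × (-5.540) = 0.320 + 0.079 = 0.399 V.

0.399 V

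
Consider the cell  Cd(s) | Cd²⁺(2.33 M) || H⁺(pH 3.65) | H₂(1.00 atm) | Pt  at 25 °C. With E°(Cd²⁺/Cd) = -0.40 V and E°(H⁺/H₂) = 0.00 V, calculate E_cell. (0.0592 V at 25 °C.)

0.17 V

The hydrogen couple is the cathode, so E°_cell = 0.40 V; n = 2.
[H⁺] = 10^(−3.65) = 2.2 × 10^-4 M, and Q = [Cd²⁺]·P(H₂) / [H⁺]^2 = 4.65 × 10^7.
E = E° − (0.0592/2) log Q = 0.40 − (0.0592/2)(7.667) = 0.173 V.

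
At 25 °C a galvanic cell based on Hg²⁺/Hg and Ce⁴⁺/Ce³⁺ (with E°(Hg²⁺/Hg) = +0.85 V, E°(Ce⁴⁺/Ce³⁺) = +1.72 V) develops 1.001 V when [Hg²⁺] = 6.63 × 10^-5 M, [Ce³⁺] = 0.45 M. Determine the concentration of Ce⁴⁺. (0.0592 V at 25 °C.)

0.6 M

From the Nernst equation, log Q = n(E° − E)/0.0592 = 2(0.87 − 1.001)/0.0592 = -4.426, so Q = 3.75 × 10^-5.
With Q = [Hg²⁺]·[Ce³⁺]^2/[Ce⁴⁺]^2 and the known concentrations, [Ce⁴⁺]^2 in the denominator gives [Ce⁴⁺] = 0.6 M.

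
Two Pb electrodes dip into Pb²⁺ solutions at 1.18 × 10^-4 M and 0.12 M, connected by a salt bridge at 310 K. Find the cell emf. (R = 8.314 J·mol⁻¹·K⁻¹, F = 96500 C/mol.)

Both half-cells are Pb²⁺/Pb, so E°_cell = 0. The concentrated side is the cathode; the cell reaction moves Pb²⁺ from high to low concentration with n = 2.
Q = [Pb²⁺]_dilute/[Pb²⁺]_conc = 1.18 × 10^-4/0.12 = 9.83 × 10^-4.
E = 0 − (RT/nF) ln Q = −((8.314×310)/(2×96500))(-6.925) = 0.0925 V.

0.092 V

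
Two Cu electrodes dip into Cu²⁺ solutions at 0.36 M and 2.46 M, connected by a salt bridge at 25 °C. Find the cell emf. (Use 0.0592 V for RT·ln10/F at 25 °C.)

0.025 V

Both half-cells are Cu²⁺/Cu, so E°_cell = 0. The concentrated side is the cathode; the cell reaction moves Cu²⁺ from high to low concentration with n = 2.
Q = [Cu²⁺]_dilute/[Cu²⁺]_conc = 0.36/2.46 = 0.146.
E = 0 − (0.0592/2) log Q = −(0.0592/2)(-0.835) = 0.0247 V.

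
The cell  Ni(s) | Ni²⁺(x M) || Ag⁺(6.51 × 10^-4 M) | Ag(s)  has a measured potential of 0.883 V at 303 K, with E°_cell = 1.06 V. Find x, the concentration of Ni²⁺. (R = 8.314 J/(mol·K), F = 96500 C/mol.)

0.33 M

From the Nernst equation, ln Q = nF(E° − E)/RT = 2×96500×(1.06 − 0.883)/(8.314×303) = 13.561, so Q = 7.75 × 10^5.
With Q = [Ni²⁺]/[Ag⁺]^2 and the known concentrations, [Ni²⁺] in the numerator gives [Ni²⁺] = 0.33 M.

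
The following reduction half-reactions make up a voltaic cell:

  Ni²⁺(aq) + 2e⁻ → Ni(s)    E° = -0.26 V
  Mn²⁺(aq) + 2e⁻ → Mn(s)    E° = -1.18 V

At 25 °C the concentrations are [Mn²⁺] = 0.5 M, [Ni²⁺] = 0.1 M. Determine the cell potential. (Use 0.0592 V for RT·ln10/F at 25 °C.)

The Ni²⁺/Ni couple has the higher reduction potential and acts as the cathode, so E°_cell = -0.26 − (-1.18) = 0.92 V.
Balancing electrons gives n = 2; the reaction quotient is Q = [Mn²⁺]/[Ni²⁺] = 5.00.
At 25 °C, E = E° − (0.0592/n) log Q = 0.92 − (0.0592/2)(0.699) = 0.920 − 0.021 = 0.899 V.

0.899 V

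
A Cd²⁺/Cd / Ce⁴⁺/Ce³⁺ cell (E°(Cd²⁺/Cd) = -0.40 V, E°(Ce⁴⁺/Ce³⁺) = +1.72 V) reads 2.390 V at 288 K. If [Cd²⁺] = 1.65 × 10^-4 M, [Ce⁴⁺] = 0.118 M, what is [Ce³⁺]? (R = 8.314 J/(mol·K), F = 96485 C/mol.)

1.7 × 10^-4 M

From the Nernst equation, ln Q = nF(E° − E)/RT = 2×96485×(2.12 − 2.390)/(8.314×288) = -21.760, so Q = 3.55 × 10^-10.
With Q = [Cd²⁺]·[Ce³⁺]^2/[Ce⁴⁺]^2 and the known concentrations, [Ce³⁺]^2 in the numerator gives [Ce³⁺] = 1.7 × 10^-4 M.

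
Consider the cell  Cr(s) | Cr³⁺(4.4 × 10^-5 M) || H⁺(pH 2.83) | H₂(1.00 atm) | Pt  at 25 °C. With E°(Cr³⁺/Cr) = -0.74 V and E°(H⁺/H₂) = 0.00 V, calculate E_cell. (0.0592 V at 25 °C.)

0.66 V

The hydrogen couple is the cathode, so E°_cell = 0.74 V; n = 6.
[H⁺] = 10^(−2.83) = 0.0015 M, and Q = [Cr³⁺]^2·P(H₂)^3 / [H⁺]^6 = 1.85 × 10^8.
E = E° − (0.0592/6) log Q = 0.74 − (0.0592/6)(8.267) = 0.658 V.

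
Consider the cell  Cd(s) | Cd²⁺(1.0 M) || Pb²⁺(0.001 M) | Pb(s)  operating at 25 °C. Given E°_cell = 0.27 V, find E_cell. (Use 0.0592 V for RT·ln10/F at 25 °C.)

Balancing electrons gives n = 2; the reaction quotient is Q = [Cd²⁺]/[Pb²⁺] = 1000.
At 25 °C, E = E° − (0.0592/n) log Q = 0.27 − (0.0592/2)(3.000) = 0.270 − 0.089 = 0.181 V.

0.181 V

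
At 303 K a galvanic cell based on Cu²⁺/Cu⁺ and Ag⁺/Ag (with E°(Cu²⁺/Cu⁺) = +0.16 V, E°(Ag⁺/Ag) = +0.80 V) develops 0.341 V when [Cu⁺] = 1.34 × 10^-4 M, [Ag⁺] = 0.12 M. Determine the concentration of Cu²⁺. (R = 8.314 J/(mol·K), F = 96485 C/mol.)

1.5 M

From the Nernst equation, ln Q = nF(E° − E)/RT = 1×96485×(0.64 − 0.341)/(8.314×303) = 11.452, so Q = 9.41 × 10^4.
With Q = [Cu²⁺]/([Cu⁺]·[Ag⁺]) and the known concentrations, [Cu²⁺] in the numerator gives [Cu²⁺] = 1.5 M.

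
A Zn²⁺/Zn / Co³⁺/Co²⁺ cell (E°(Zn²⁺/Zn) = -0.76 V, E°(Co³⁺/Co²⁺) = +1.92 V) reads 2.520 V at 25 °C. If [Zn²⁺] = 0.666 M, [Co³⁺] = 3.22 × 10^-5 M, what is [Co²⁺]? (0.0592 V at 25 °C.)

From the Nernst equation, log Q = n(E° − E)/0.0592 = 2(2.68 − 2.520)/0.0592 = 5.405, so Q = 2.54 × 10^5.
With Q = [Zn²⁺]·[Co²⁺]^2/[Co³⁺]^2 and the known concentrations, [Co²⁺]^2 in the numerator gives [Co²⁺] = 0.02 M.

0.02 M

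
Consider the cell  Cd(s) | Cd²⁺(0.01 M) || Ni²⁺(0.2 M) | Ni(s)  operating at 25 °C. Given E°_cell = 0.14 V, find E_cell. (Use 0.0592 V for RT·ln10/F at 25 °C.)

0.179 V

Balancing electrons gives n = 2; the reaction quotient is Q = [Cd²⁺]/[Ni²⁺] = 0.0500.
At 25 °C, E = E° − (0.0592/n) log Q = 0.14 − (0.0592/2)(-1.301) = 0.140 + 0.039 = 0.179 V.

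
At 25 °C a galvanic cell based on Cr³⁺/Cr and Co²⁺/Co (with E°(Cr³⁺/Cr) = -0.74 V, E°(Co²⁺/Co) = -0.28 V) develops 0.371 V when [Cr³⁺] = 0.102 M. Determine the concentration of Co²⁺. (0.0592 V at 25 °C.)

2.1 × 10^-4 M

From the Nernst equation, log Q = n(E° − E)/0.0592 = 6(0.46 − 0.371)/0.0592 = 9.020, so Q = 1.05 × 10^9.
With Q = [Cr³⁺]^2/[Co²⁺]^3 and the known concentrations, [Co²⁺]^3 in the denominator gives [Co²⁺] = 2.1 × 10^-4 M.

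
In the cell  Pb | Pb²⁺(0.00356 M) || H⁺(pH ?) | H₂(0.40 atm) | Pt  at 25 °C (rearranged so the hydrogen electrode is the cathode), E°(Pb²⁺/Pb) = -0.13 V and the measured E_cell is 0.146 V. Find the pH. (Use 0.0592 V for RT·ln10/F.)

pH = 1.15

E°_cell = 0.13 V and n = 2.
log Q = n(E° − E)/0.0592 = 2×(0.13 − 0.146)/0.0592 = -0.541.
With Q = [Pb²⁺]·P(H₂) / [H⁺]^2, solving for [H⁺] gives log[H⁺] = -1.153, so pH = 1.15.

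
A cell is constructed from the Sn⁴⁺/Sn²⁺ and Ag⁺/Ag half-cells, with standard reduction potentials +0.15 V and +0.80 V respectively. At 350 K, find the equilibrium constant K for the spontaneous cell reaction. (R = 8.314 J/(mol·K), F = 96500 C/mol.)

5.3 × 10^18

E°_cell = +0.80 − (+0.15) = 0.65 V, with n = 2 electrons transferred.
At equilibrium E = 0, so the Nernst equation gives ln K = nFE°/RT = (2)(96500)(0.65)/((8.314)(350)) = 43.11.
K = e^43.11 = 5.3 × 10^18.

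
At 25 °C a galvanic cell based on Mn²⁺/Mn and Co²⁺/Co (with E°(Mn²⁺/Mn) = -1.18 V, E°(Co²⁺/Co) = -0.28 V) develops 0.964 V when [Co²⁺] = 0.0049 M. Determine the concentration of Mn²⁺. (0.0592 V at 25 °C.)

3.4 × 10^-5 M

From the Nernst equation, log Q = n(E° − E)/0.0592 = 2(0.90 − 0.964)/0.0592 = -2.162, so Q = 0.00688.
With Q = [Mn²⁺]/[Co²⁺] and the known concentrations, [Mn²⁺] in the numerator gives [Mn²⁺] = 3.4 × 10^-5 M.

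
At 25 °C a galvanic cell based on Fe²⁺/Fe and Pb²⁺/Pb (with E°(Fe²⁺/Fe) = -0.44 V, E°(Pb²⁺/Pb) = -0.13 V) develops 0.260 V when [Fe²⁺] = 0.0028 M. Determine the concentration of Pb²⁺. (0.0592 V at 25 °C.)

5.7 × 10^-5 M

From the Nernst equation, log Q = n(E° − E)/0.0592 = 2(0.31 − 0.260)/0.0592 = 1.689, so Q = 48.9.
With Q = [Fe²⁺]/[Pb²⁺] and the known concentrations, [Pb²⁺] in the denominator gives [Pb²⁺] = 5.7 × 10^-5 M.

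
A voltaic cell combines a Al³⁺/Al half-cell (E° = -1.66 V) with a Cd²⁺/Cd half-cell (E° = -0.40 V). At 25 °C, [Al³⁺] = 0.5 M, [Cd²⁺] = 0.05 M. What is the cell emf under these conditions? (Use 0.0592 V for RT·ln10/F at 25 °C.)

1.23 V

The Cd²⁺/Cd couple has the higher reduction potential and acts as the cathode, so E°_cell = -0.40 − (-1.66) = 1.26 V.
Balancing electrons gives n = 6; the reaction quotient is Q = [Al³⁺]^2/[Cd²⁺]^3 = 2000.
At 25 °C, E = E° − (0.0592/n) log Q = 1.26 − (0.0592/6)(3.301) = 1.260 − 0.033 = 1.227 V.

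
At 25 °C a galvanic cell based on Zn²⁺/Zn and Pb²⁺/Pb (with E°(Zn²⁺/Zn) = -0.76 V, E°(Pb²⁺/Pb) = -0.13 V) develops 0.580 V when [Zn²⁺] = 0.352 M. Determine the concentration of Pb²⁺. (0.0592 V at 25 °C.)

From the Nernst equation, log Q = n(E° − E)/0.0592 = 2(0.63 − 0.580)/0.0592 = 1.689, so Q = 48.9.
With Q = [Zn²⁺]/[Pb²⁺] and the known concentrations, [Pb²⁺] in the denominator gives [Pb²⁺] = 0.0072 M.

0.0072 M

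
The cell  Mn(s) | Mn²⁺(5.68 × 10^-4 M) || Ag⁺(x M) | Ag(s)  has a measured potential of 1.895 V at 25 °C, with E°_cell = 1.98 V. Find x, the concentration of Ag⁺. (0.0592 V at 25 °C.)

8.7 × 10^-4 M

From the Nernst equation, log Q = n(E° − E)/0.0592 = 2(1.98 − 1.895)/0.0592 = 2.872, so Q = 744.
With Q = [Mn²⁺]/[Ag⁺]^2 and the known concentrations, [Ag⁺]^2 in the denominator gives [Ag⁺] = 8.7 × 10^-4 M.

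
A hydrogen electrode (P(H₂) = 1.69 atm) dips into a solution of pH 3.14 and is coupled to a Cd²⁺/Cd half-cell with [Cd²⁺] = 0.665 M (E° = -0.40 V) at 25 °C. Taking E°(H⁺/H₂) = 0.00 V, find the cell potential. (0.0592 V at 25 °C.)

0.21 V

The hydrogen couple is the cathode, so E°_cell = 0.40 V; n = 2.
[H⁺] = 10^(−3.14) = 7.2 × 10^-4 M, and Q = [Cd²⁺]·P(H₂) / [H⁺]^2 = 2.14 × 10^6.
E = E° − (0.0592/2) log Q = 0.40 − (0.0592/2)(6.331) = 0.213 V.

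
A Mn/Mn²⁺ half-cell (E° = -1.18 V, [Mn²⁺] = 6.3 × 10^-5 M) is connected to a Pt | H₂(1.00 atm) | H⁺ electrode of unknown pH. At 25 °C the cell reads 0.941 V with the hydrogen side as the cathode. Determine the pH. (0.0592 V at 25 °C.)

E°_cell = 1.18 V and n = 2.
log Q = n(E° − E)/0.0592 = 2×(1.18 − 0.941)/0.0592 = 8.074.
With Q = [Mn²⁺]·P(H₂) / [H⁺]^2, solving for [H⁺] gives log[H⁺] = -6.137, so pH = 6.14.

pH = 6.14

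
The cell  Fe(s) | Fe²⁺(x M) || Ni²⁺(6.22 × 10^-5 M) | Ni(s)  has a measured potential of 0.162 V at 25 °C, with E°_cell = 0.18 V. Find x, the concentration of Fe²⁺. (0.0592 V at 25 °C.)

2.5 × 10^-4 M

From the Nernst equation, log Q = n(E° − E)/0.0592 = 2(0.18 − 0.162)/0.0592 = 0.608, so Q = 4.06.
With Q = [Fe²⁺]/[Ni²⁺] and the known concentrations, [Fe²⁺] in the numerator gives [Fe²⁺] = 2.5 × 10^-4 M.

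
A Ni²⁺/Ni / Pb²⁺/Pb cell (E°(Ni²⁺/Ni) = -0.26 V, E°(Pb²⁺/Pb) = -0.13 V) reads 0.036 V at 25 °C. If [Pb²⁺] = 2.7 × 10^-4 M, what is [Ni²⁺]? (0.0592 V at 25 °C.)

From the Nernst equation, log Q = n(E° − E)/0.0592 = 2(0.13 − 0.036)/0.0592 = 3.176, so Q = 1500.
With Q = [Ni²⁺]/[Pb²⁺] and the known concentrations, [Ni²⁺] in the numerator gives [Ni²⁺] = 0.4 M.

0.4 M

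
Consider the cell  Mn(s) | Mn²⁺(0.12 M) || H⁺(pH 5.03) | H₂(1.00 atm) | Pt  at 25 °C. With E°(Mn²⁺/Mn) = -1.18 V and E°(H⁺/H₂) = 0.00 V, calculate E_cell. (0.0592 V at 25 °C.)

0.91 V

The hydrogen couple is the cathode, so E°_cell = 1.18 V; n = 2.
[H⁺] = 10^(−5.03) = 9.3 × 10^-6 M, and Q = [Mn²⁺]·P(H₂) / [H⁺]^2 = 1.38 × 10^9.
E = E° − (0.0592/2) log Q = 1.18 − (0.0592/2)(9.139) = 0.909 V.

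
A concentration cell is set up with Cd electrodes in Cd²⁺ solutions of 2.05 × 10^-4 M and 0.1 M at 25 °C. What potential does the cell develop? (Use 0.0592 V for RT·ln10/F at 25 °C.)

0.080 V

Both half-cells are Cd²⁺/Cd, so E°_cell = 0. The concentrated side is the cathode; the cell reaction moves Cd²⁺ from high to low concentration with n = 2.
Q = [Cd²⁺]_dilute/[Cd²⁺]_conc = 2.05 × 10^-4/0.1 = 0.00205.
E = 0 − (0.0592/2) log Q = −(0.0592/2)(-2.688) = 0.0796 V.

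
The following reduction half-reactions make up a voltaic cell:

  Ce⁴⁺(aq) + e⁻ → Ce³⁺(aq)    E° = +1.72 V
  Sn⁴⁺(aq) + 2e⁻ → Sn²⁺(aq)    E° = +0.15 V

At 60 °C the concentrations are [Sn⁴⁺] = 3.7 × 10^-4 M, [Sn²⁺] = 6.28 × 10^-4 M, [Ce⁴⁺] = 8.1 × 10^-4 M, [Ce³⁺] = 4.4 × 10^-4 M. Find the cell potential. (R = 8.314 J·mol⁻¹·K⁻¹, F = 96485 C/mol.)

1.60 V

The Ce⁴⁺/Ce³⁺ couple has the higher reduction potential and acts as the cathode, so E°_cell = +1.72 − (+0.15) = 1.57 V.
Balancing electrons gives n = 2; the reaction quotient is Q = [Sn⁴⁺]·[Ce³⁺]^2/([Sn²⁺]·[Ce⁴⁺]^2) = 0.174.
E = E° − (RT/nF) ln Q = 1.57 − (8.314×333)/(2×96485) × (-1.750) = 1.570 + 0.025 = 1.595 V.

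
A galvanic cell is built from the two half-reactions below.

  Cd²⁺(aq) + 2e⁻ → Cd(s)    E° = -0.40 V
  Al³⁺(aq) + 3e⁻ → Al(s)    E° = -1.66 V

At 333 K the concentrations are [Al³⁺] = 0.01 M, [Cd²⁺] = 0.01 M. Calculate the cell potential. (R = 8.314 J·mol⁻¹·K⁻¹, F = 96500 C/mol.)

1.24 V

The Cd²⁺/Cd couple has the higher reduction potential and acts as the cathode, so E°_cell = -0.40 − (-1.66) = 1.26 V.
Balancing electrons gives n = 6; the reaction quotient is Q = [Al³⁺]^2/[Cd²⁺]^3 = 100.
E = E° − (RT/nF) ln Q = 1.26 − (8.314×333)/(6×96500) × (4.605) = 1.260 − 0.022 = 1.238 V.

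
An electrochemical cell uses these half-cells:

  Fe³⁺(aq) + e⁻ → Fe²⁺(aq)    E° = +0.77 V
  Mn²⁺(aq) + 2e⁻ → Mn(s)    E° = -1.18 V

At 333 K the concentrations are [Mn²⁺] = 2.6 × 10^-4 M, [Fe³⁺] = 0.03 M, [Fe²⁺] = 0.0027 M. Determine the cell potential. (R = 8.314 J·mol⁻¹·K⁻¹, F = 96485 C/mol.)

2.14 V

The Fe³⁺/Fe²⁺ couple has the higher reduction potential and acts as the cathode, so E°_cell = +0.77 − (-1.18) = 1.95 V.
Balancing electrons gives n = 2; the reaction quotient is Q = [Mn²⁺]·[Fe²⁺]^2/[Fe³⁺]^2 = 2.11 × 10^-6.
E = E° − (RT/nF) ln Q = 1.95 − (8.314×333)/(2×96485) × (-13.071) = 1.950 + 0.188 = 2.138 V.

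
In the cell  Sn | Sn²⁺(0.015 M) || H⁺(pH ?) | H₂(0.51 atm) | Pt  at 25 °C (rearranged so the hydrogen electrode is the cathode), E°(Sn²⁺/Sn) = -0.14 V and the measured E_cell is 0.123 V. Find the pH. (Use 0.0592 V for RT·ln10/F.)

pH = 1.35

E°_cell = 0.14 V and n = 2.
log Q = n(E° − E)/0.0592 = 2×(0.14 − 0.123)/0.0592 = 0.574.
With Q = [Sn²⁺]·P(H₂) / [H⁺]^2, solving for [H⁺] gives log[H⁺] = -1.345, so pH = 1.35.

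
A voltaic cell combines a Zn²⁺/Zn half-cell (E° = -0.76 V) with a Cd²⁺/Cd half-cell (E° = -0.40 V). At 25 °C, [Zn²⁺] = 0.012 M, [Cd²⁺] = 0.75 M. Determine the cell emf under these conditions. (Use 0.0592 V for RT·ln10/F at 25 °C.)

The Cd²⁺/Cd couple has the higher reduction potential and acts as the cathode, so E°_cell = -0.40 − (-0.76) = 0.36 V.
Balancing electrons gives n = 2; the reaction quotient is Q = [Zn²⁺]/[Cd²⁺] = 0.0160.
At 25 °C, E = E° − (0.0592/n) log Q = 0.36 − (0.0592/2)(-1.796) = 0.360 + 0.053 = 0.413 V.

0.413 V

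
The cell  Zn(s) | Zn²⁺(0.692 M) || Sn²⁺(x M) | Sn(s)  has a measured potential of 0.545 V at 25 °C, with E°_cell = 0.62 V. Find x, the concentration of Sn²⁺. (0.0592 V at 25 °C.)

From the Nernst equation, log Q = n(E° − E)/0.0592 = 2(0.62 − 0.545)/0.0592 = 2.534, so Q = 342.
With Q = [Zn²⁺]/[Sn²⁺] and the known concentrations, [Sn²⁺] in the denominator gives [Sn²⁺] = 0.002 M.

0.002 M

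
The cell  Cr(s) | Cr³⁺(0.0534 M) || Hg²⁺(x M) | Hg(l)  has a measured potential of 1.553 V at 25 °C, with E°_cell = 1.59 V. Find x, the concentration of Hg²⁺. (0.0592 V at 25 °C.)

From the Nernst equation, log Q = n(E° − E)/0.0592 = 6(1.59 − 1.553)/0.0592 = 3.750, so Q = 5620.
With Q = [Cr³⁺]^2/[Hg²⁺]^3 and the known concentrations, [Hg²⁺]^3 in the denominator gives [Hg²⁺] = 0.008 M.

0.008 M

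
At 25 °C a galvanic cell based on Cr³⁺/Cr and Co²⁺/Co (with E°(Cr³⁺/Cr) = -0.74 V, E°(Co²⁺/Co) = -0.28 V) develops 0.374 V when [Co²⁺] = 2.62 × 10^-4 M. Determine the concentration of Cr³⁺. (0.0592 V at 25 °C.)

From the Nernst equation, log Q = n(E° − E)/0.0592 = 6(0.46 − 0.374)/0.0592 = 8.716, so Q = 5.2 × 10^8.
With Q = [Cr³⁺]^2/[Co²⁺]^3 and the known concentrations, [Cr³⁺]^2 in the numerator gives [Cr³⁺] = 0.097 M.

0.097 M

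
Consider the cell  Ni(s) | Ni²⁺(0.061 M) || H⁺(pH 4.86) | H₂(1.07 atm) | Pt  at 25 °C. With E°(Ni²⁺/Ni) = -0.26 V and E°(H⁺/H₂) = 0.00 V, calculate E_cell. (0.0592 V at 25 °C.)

The hydrogen couple is the cathode, so E°_cell = 0.26 V; n = 2.
[H⁺] = 10^(−4.86) = 1.4 × 10^-5 M, and Q = [Ni²⁺]·P(H₂) / [H⁺]^2 = 3.43 × 10^8.
E = E° − (0.0592/2) log Q = 0.26 − (0.0592/2)(8.535) = 0.007 V.

0.007 V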